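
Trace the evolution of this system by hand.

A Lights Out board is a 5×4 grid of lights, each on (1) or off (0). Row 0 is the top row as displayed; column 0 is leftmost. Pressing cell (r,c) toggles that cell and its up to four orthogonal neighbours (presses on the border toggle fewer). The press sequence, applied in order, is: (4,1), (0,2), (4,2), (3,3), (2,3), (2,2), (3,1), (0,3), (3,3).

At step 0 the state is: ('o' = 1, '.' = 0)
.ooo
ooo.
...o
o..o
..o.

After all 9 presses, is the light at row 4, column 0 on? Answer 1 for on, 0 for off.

1

step 0: .ooo
ooo.
...o
o..o
..o.
step 1: .ooo
ooo.
...o
oo.o
oo..
step 2: ....
oo..
...o
oo.o
oo..
step 3: ....
oo..
...o
oooo
o.oo
step 4: ....
oo..
....
oo..
o.o.
step 5: ....
oo.o
..oo
oo.o
o.o.
step 6: ....
oooo
.o..
oooo
o.o.
step 7: ....
oooo
....
...o
ooo.
step 8: ..oo
ooo.
....
...o
ooo.
step 9: ..oo
ooo.
...o
..o.
oooo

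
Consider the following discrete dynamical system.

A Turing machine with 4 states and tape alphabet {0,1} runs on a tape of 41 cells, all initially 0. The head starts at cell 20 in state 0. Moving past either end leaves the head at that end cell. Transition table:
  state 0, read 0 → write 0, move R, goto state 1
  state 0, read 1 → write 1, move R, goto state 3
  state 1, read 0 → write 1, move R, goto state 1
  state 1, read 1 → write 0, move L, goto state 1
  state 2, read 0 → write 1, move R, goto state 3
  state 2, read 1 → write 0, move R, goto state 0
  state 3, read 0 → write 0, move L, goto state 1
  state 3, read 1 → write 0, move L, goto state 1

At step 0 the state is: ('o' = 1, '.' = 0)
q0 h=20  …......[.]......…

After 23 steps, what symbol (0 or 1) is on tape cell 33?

1

k=0  q0 h=20  …......[.]......…
k=1  q1 h=21  …......[.]......…
k=2  q1 h=22  ….....o[.]......…
k=3  q1 h=23  …....oo[.]......…
k=4  q1 h=24  …...ooo[.]......…
k=5  q1 h=25  …..oooo[.]......…
k=6  q1 h=26  ….ooooo[.]......…
k=7  q1 h=27  …oooooo[.]......…
k=8  q1 h=28  …oooooo[.]......…
k=9  q1 h=29  …oooooo[.]......…
k=10  q1 h=30  …oooooo[.]......…
k=11  q1 h=31  …oooooo[.]......…
k=12  q1 h=32  …oooooo[.]......…
k=13  q1 h=33  …oooooo[.]......…
k=14  q1 h=34  …oooooo[.]......|
k=15  q1 h=35  …oooooo[.].....|
k=16  q1 h=36  …oooooo[.]....|
k=17  q1 h=37  …oooooo[.]...|
k=18  q1 h=38  …oooooo[.]..|
k=19  q1 h=39  …oooooo[.].|
k=20  q1 h=40  …oooooo[.]|
k=21  q1 h=40  …oooooo[o]|
k=22  q1 h=39  …oooooo[o].|
k=23  q1 h=38  …oooooo[o]..|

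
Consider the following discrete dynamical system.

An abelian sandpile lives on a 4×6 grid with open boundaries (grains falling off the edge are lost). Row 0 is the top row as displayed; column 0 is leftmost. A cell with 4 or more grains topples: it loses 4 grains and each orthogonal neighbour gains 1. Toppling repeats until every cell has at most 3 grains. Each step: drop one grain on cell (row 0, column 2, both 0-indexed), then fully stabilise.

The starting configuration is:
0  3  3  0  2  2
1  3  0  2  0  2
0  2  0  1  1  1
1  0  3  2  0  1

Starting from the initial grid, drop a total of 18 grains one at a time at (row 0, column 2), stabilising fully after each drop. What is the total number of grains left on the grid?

t=0: 0  3  3  0  2  2
1  3  0  2  0  2
0  2  0  1  1  1
1  0  3  2  0  1
t=1: 1  1  1  1  2  2
2  0  2  2  0  2
0  3  0  1  1  1
1  0  3  2  0  1
t=2: 1  1  2  1  2  2
2  0  2  2  0  2
0  3  0  1  1  1
1  0  3  2  0  1
t=3: 1  1  3  1  2  2
2  0  2  2  0  2
0  3  0  1  1  1
1  0  3  2  0  1
t=4: 1  2  0  2  2  2
2  0  3  2  0  2
0  3  0  1  1  1
1  0  3  2  0  1
t=5: 1  2  1  2  2  2
2  0  3  2  0  2
0  3  0  1  1  1
1  0  3  2  0  1
t=6: 1  2  2  2  2  2
2  0  3  2  0  2
0  3  0  1  1  1
1  0  3  2  0  1
t=7: 1  2  3  2  2  2
2  0  3  2  0  2
0  3  0  1  1  1
1  0  3  2  0  1
t=8: 1  3  1  3  2  2
2  1  0  3  0  2
0  3  1  1  1  1
1  0  3  2  0  1
t=9: 1  3  2  3  2  2
2  1  0  3  0  2
0  3  1  1  1  1
1  0  3  2  0  1
t=10: 1  3  3  3  2  2
2  1  0  3  0  2
0  3  1  1  1  1
1  0  3  2  0  1
t=11: 2  0  2  1  3  2
2  2  2  0  1  2
0  3  1  2  1  1
1  0  3  2  0  1
t=12: 2  0  3  1  3  2
2  2  2  0  1  2
0  3  1  2  1  1
1  0  3  2  0  1
t=13: 2  1  0  2  3  2
2  2  3  0  1  2
0  3  1  2  1  1
1  0  3  2  0  1
t=14: 2  1  1  2  3  2
2  2  3  0  1  2
0  3  1  2  1  1
1  0  3  2  0  1
t=15: 2  1  2  2  3  2
2  2  3  0  1  2
0  3  1  2  1  1
1  0  3  2  0  1
t=16: 2  1  3  2  3  2
2  2  3  0  1  2
0  3  1  2  1  1
1  0  3  2  0  1
t=17: 2  2  1  3  3  2
2  3  0  1  1  2
0  3  2  2  1  1
1  0  3  2  0  1
t=18: 2  2  2  3  3  2
2  3  0  1  1  2
0  3  2  2  1  1
1  0  3  2  0  1

39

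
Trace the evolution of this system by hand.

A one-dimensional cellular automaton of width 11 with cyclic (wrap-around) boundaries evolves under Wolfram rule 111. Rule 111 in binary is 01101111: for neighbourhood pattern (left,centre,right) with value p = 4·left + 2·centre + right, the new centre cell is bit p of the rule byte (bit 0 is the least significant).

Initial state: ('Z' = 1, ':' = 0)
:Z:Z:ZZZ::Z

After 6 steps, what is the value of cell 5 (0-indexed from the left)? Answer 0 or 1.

0

[0] :Z:Z:ZZZ::Z
[1] ZZZZZZ:Z:ZZ
[2] :::::ZZZZZ:
[3] ZZZZZZ:::Z:
[4] Z::::Z:ZZZZ
[5] Z:ZZZZZZ:::
[6] ZZZ::::Z:ZZ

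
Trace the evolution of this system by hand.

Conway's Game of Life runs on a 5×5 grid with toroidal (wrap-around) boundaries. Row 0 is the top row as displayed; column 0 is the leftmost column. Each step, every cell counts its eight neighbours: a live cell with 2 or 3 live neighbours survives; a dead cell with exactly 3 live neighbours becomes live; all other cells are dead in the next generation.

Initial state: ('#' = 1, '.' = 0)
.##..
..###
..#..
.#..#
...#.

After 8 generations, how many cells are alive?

7

k=0  .##..
..###
..#..
.#..#
...#.
k=1  .#..#
.....
###.#
..##.
##.#.
k=2  .##.#
..###
###.#
.....
##.#.
k=3  .....
.....
###.#
...#.
##.##
k=4  #...#
##...
#####
.....
#.###
k=5  ..#..
.....
..###
.....
##.#.
k=6  .##..
..#..
...#.
##...
.##..
k=7  ...#.
.###.
.##..
##...
.....
k=8  ...#.
.#.#.
...#.
###..
.....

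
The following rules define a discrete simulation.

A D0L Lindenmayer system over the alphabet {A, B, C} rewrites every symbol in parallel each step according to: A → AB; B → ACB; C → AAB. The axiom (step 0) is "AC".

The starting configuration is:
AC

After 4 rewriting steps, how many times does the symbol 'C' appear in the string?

gen 0: AC
gen 1: ABAAB
gen 2: ABACBABABACB
gen 3: ABACBABAABACBABACBABACBABAABACB
gen 4: ABACBABAABACBABACBABABACBABAABACBABACBABAABACBABACBABAABACBABACBABABACBABAABACB

12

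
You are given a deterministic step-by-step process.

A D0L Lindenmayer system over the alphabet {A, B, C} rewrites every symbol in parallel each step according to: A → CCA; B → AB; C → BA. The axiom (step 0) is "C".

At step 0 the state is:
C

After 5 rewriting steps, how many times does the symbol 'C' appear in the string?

24

[0] C
[1] BA
[2] ABCCA
[3] CCAABBABACCA
[4] BABACCACCAABABCCAABCCABABACCA
[5] ABCCAABCCABABACCABABACCACCAABCCAABBABACCACCAABBABACCAABCCAABCCABABACCA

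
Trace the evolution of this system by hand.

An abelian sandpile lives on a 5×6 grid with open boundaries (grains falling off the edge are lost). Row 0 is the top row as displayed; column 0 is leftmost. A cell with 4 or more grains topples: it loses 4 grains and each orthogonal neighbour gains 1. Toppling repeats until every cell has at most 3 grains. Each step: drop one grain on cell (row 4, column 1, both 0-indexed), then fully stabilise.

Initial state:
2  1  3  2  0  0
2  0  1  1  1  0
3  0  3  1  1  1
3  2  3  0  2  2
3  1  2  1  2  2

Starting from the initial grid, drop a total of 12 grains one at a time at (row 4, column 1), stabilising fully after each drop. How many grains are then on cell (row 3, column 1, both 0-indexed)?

2

gen 0: 2  1  3  2  0  0
2  0  1  1  1  0
3  0  3  1  1  1
3  2  3  0  2  2
3  1  2  1  2  2
gen 1: 2  1  3  2  0  0
2  0  1  1  1  0
3  0  3  1  1  1
3  2  3  0  2  2
3  2  2  1  2  2
gen 2: 2  1  3  2  0  0
2  0  1  1  1  0
3  0  3  1  1  1
3  2  3  0  2  2
3  3  2  1  2  2
gen 3: 2  1  3  2  0  0
3  0  2  1  1  0
0  3  0  2  1  1
2  1  2  1  2  2
1  3  0  2  2  2
gen 4: 2  1  3  2  0  0
3  0  2  1  1  0
0  3  0  2  1  1
2  2  2  1  2  2
2  0  1  2  2  2
gen 5: 2  1  3  2  0  0
3  0  2  1  1  0
0  3  0  2  1  1
2  2  2  1  2  2
2  1  1  2  2  2
gen 6: 2  1  3  2  0  0
3  0  2  1  1  0
0  3  0  2  1  1
2  2  2  1  2  2
2  2  1  2  2  2
gen 7: 2  1  3  2  0  0
3  0  2  1  1  0
0  3  0  2  1  1
2  2  2  1  2  2
2  3  1  2  2  2
gen 8: 2  1  3  2  0  0
3  0  2  1  1  0
0  3  0  2  1  1
2  3  2  1  2  2
3  0  2  2  2  2
gen 9: 2  1  3  2  0  0
3  0  2  1  1  0
0  3  0  2  1  1
2  3  2  1  2  2
3  1  2  2  2  2
gen 10: 2  1  3  2  0  0
3  0  2  1  1  0
0  3  0  2  1  1
2  3  2  1  2  2
3  2  2  2  2  2
gen 11: 2  1  3  2  0  0
3  0  2  1  1  0
0  3  0  2  1  1
2  3  2  1  2  2
3  3  2  2  2  2
gen 12: 2  1  3  2  0  0
3  1  2  1  1  0
2  0  1  2  1  1
0  2  3  1  2  2
1  2  3  2  2  2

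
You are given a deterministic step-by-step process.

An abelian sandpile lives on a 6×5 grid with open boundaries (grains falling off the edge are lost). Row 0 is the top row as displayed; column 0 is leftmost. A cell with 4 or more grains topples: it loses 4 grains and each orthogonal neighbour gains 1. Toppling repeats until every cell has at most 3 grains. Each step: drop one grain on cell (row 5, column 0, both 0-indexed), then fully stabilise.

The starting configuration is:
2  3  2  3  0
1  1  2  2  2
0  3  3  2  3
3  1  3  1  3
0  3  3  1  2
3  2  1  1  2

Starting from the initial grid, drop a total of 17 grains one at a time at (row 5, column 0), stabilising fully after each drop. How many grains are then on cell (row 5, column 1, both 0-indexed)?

step 0: 2  3  2  3  0
1  1  2  2  2
0  3  3  2  3
3  1  3  1  3
0  3  3  1  2
3  2  1  1  2
step 1: 2  3  2  3  0
1  1  2  2  2
0  3  3  2  3
3  1  3  1  3
1  3  3  1  2
0  3  1  1  2
step 2: 2  3  2  3  0
1  1  2  2  2
0  3  3  2  3
3  1  3  1  3
1  3  3  1  2
1  3  1  1  2
step 3: 2  3  2  3  0
1  1  2  2  2
0  3  3  2  3
3  1  3  1  3
1  3  3  1  2
2  3  1  1  2
step 4: 2  3  2  3  0
1  1  2  2  2
0  3  3  2  3
3  1  3  1  3
1  3  3  1  2
3  3  1  1  2
step 5: 2  3  2  3  0
1  2  3  2  2
2  1  1  3  3
1  1  2  2  3
0  3  1  2  2
2  1  3  1  2
step 6: 2  3  2  3  0
1  2  3  2  2
2  1  1  3  3
1  1  2  2  3
0  3  1  2  2
3  1  3  1  2
step 7: 2  3  2  3  0
1  2  3  2  2
2  1  1  3  3
1  1  2  2  3
1  3  1  2  2
0  2  3  1  2
step 8: 2  3  2  3  0
1  2  3  2  2
2  1  1  3  3
1  1  2  2  3
1  3  1  2  2
1  2  3  1  2
step 9: 2  3  2  3  0
1  2  3  2  2
2  1  1  3  3
1  1  2  2  3
1  3  1  2  2
2  2  3  1  2
step 10: 2  3  2  3  0
1  2  3  2  2
2  1  1  3  3
1  1  2  2  3
1  3  1  2  2
3  2  3  1  2
step 11: 2  3  2  3  0
1  2  3  2  2
2  1  1  3  3
1  1  2  2  3
2  3  1  2  2
0  3  3  1  2
step 12: 2  3  2  3  0
1  2  3  2  2
2  1  1  3  3
1  1  2  2  3
2  3  1  2  2
1  3  3  1  2
step 13: 2  3  2  3  0
1  2  3  2  2
2  1  1  3  3
1  1  2  2  3
2  3  1  2  2
2  3  3  1  2
step 14: 2  3  2  3  0
1  2  3  2  2
2  1  1  3  3
1  1  2  2  3
2  3  1  2  2
3  3  3  1  2
step 15: 2  3  2  3  0
1  2  3  2  2
2  1  1  3  3
2  2  2  2  3
0  1  3  2  2
2  2  0  2  2
step 16: 2  3  2  3  0
1  2  3  2  2
2  1  1  3  3
2  2  2  2  3
0  1  3  2  2
3  2  0  2  2
step 17: 2  3  2  3  0
1  2  3  2  2
2  1  1  3  3
2  2  2  2  3
1  1  3  2  2
0  3  0  2  2

3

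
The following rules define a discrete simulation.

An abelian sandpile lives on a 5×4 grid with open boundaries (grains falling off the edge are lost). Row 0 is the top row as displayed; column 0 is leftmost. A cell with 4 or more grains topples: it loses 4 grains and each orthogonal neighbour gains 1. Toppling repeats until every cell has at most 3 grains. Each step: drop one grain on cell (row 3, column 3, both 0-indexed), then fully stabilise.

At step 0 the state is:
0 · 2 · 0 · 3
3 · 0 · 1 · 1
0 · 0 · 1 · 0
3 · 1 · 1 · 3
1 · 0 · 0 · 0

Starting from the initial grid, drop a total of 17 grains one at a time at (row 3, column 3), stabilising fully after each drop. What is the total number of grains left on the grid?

29

[0] 0 · 2 · 0 · 3
3 · 0 · 1 · 1
0 · 0 · 1 · 0
3 · 1 · 1 · 3
1 · 0 · 0 · 0
[1] 0 · 2 · 0 · 3
3 · 0 · 1 · 1
0 · 0 · 1 · 1
3 · 1 · 2 · 0
1 · 0 · 0 · 1
[2] 0 · 2 · 0 · 3
3 · 0 · 1 · 1
0 · 0 · 1 · 1
3 · 1 · 2 · 1
1 · 0 · 0 · 1
[3] 0 · 2 · 0 · 3
3 · 0 · 1 · 1
0 · 0 · 1 · 1
3 · 1 · 2 · 2
1 · 0 · 0 · 1
[4] 0 · 2 · 0 · 3
3 · 0 · 1 · 1
0 · 0 · 1 · 1
3 · 1 · 2 · 3
1 · 0 · 0 · 1
[5] 0 · 2 · 0 · 3
3 · 0 · 1 · 1
0 · 0 · 1 · 2
3 · 1 · 3 · 0
1 · 0 · 0 · 2
[6] 0 · 2 · 0 · 3
3 · 0 · 1 · 1
0 · 0 · 1 · 2
3 · 1 · 3 · 1
1 · 0 · 0 · 2
[7] 0 · 2 · 0 · 3
3 · 0 · 1 · 1
0 · 0 · 1 · 2
3 · 1 · 3 · 2
1 · 0 · 0 · 2
[8] 0 · 2 · 0 · 3
3 · 0 · 1 · 1
0 · 0 · 1 · 2
3 · 1 · 3 · 3
1 · 0 · 0 · 2
[9] 0 · 2 · 0 · 3
3 · 0 · 1 · 1
0 · 0 · 2 · 3
3 · 2 · 0 · 1
1 · 0 · 1 · 3
[10] 0 · 2 · 0 · 3
3 · 0 · 1 · 1
0 · 0 · 2 · 3
3 · 2 · 0 · 2
1 · 0 · 1 · 3
[11] 0 · 2 · 0 · 3
3 · 0 · 1 · 1
0 · 0 · 2 · 3
3 · 2 · 0 · 3
1 · 0 · 1 · 3
[12] 0 · 2 · 0 · 3
3 · 0 · 1 · 2
0 · 0 · 3 · 0
3 · 2 · 1 · 2
1 · 0 · 2 · 0
[13] 0 · 2 · 0 · 3
3 · 0 · 1 · 2
0 · 0 · 3 · 0
3 · 2 · 1 · 3
1 · 0 · 2 · 0
[14] 0 · 2 · 0 · 3
3 · 0 · 1 · 2
0 · 0 · 3 · 1
3 · 2 · 2 · 0
1 · 0 · 2 · 1
[15] 0 · 2 · 0 · 3
3 · 0 · 1 · 2
0 · 0 · 3 · 1
3 · 2 · 2 · 1
1 · 0 · 2 · 1
[16] 0 · 2 · 0 · 3
3 · 0 · 1 · 2
0 · 0 · 3 · 1
3 · 2 · 2 · 2
1 · 0 · 2 · 1
[17] 0 · 2 · 0 · 3
3 · 0 · 1 · 2
0 · 0 · 3 · 1
3 · 2 · 2 · 3
1 · 0 · 2 · 1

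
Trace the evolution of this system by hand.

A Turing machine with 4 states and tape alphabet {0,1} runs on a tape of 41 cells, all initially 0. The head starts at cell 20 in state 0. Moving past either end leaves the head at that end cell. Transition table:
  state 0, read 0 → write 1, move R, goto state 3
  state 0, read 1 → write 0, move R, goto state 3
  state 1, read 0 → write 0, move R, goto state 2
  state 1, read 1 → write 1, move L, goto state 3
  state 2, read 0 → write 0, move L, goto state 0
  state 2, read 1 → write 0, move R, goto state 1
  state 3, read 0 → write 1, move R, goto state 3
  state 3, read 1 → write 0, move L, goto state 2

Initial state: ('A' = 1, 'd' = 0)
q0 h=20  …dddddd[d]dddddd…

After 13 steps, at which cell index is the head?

t=0: q0 h=20  …dddddd[d]dddddd…
t=1: q3 h=21  …dddddA[d]dddddd…
t=2: q3 h=22  …ddddAA[d]dddddd…
t=3: q3 h=23  …dddAAA[d]dddddd…
t=4: q3 h=24  …ddAAAA[d]dddddd…
t=5: q3 h=25  …dAAAAA[d]dddddd…
t=6: q3 h=26  …AAAAAA[d]dddddd…
t=7: q3 h=27  …AAAAAA[d]dddddd…
t=8: q3 h=28  …AAAAAA[d]dddddd…
t=9: q3 h=29  …AAAAAA[d]dddddd…
t=10: q3 h=30  …AAAAAA[d]dddddd…
t=11: q3 h=31  …AAAAAA[d]dddddd…
t=12: q3 h=32  …AAAAAA[d]dddddd…
t=13: q3 h=33  …AAAAAA[d]dddddd…

33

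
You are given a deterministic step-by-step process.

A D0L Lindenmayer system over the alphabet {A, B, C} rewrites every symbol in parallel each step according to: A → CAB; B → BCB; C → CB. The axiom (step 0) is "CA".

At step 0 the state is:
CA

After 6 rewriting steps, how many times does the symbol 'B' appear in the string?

376

t=0: CA
t=1: CBCAB
t=2: CBBCBCBCABBCB
t=3: CBBCBBCBCBBCBCBBCBCBCABBCBBCBCBBCB
t=4: CBBCBBCBCBBCBBCBCBBCBCBBCBBCBCBBCBCBBCBBCBCBBCBCBBCBCBCABBCBBCBCBBCBBCBCBBCBCBBCBBCBCBBCB
t=5: CBBCBBCBCBBCBBCBCBBCBCBBCBBCBCBBCBBCBCBBCBCBBCBBCBCBBCBCBB…BCBBCBCBBCBCBBCBBCBCBBCBCBBCBBCBCBBCBBCBCBBCBCBBCBBCBCBBCB  (len 233)
t=6: CBBCBBCBCBBCBBCBCBBCBCBBCBBCBCBBCBBCBCBBCBCBBCBBCBCBBCBCBB…BCBBCBCBBCBCBBCBBCBCBBCBCBBCBBCBCBBCBBCBCBBCBCBBCBBCBCBBCB  (len 610)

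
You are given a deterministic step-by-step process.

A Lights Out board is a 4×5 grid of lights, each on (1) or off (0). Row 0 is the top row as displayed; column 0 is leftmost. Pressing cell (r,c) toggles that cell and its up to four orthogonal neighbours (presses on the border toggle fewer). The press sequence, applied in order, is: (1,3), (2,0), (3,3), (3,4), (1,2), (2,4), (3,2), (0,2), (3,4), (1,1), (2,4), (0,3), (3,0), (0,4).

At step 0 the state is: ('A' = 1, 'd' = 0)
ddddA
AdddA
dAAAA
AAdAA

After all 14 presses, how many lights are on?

12

step 0: ddddA
AdddA
dAAAA
AAdAA
step 1: dddAA
AdAAd
dAAdA
AAdAA
step 2: dddAA
ddAAd
AdAdA
dAdAA
step 3: dddAA
ddAAd
AdAAA
dAAdd
step 4: dddAA
ddAAd
AdAAd
dAAAA
step 5: ddAAA
dAddd
AddAd
dAAAA
step 6: ddAAA
dAddA
AdddA
dAAAd
step 7: ddAAA
dAddA
AdAdA
ddddd
step 8: dAddA
dAAdA
AdAdA
ddddd
step 9: dAddA
dAAdA
AdAdd
dddAA
step 10: ddddA
AdddA
AAAdd
dddAA
step 11: ddddA
Adddd
AAAAA
dddAd
step 12: ddAAd
AddAd
AAAAA
dddAd
step 13: ddAAd
AddAd
dAAAA
AAdAd
step 14: ddAdA
AddAA
dAAAA
AAdAd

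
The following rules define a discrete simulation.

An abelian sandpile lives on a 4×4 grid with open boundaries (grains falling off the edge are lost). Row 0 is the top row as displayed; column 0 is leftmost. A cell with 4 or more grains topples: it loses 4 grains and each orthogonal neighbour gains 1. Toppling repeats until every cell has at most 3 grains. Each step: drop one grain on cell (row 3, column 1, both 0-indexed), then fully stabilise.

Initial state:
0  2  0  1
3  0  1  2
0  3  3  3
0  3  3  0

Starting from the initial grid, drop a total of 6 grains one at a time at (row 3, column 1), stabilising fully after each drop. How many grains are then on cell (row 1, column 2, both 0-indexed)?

2

step 0: 0  2  0  1
3  0  1  2
0  3  3  3
0  3  3  0
step 1: 0  2  0  1
3  1  2  3
1  1  2  0
1  2  1  2
step 2: 0  2  0  1
3  1  2  3
1  1  2  0
1  3  1  2
step 3: 0  2  0  1
3  1  2  3
1  2  2  0
2  0  2  2
step 4: 0  2  0  1
3  1  2  3
1  2  2  0
2  1  2  2
step 5: 0  2  0  1
3  1  2  3
1  2  2  0
2  2  2  2
step 6: 0  2  0  1
3  1  2  3
1  2  2  0
2  3  2  2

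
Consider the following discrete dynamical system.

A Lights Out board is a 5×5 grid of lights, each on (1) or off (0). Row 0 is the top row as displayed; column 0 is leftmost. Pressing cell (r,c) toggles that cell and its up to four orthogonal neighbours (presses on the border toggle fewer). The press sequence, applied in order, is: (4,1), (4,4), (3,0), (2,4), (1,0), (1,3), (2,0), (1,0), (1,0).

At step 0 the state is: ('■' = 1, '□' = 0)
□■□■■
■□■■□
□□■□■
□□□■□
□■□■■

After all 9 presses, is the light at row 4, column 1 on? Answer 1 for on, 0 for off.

0

[0] □■□■■
■□■■□
□□■□■
□□□■□
□■□■■
[1] □■□■■
■□■■□
□□■□■
□■□■□
■□■■■
[2] □■□■■
■□■■□
□□■□■
□■□■■
■□■□□
[3] □■□■■
■□■■□
■□■□■
■□□■■
□□■□□
[4] □■□■■
■□■■■
■□■■□
■□□■□
□□■□□
[5] ■■□■■
□■■■■
□□■■□
■□□■□
□□■□□
[6] ■■□□■
□■□□□
□□■□□
■□□■□
□□■□□
[7] ■■□□■
■■□□□
■■■□□
□□□■□
□□■□□
[8] □■□□■
□□□□□
□■■□□
□□□■□
□□■□□
[9] ■■□□■
■■□□□
■■■□□
□□□■□
□□■□□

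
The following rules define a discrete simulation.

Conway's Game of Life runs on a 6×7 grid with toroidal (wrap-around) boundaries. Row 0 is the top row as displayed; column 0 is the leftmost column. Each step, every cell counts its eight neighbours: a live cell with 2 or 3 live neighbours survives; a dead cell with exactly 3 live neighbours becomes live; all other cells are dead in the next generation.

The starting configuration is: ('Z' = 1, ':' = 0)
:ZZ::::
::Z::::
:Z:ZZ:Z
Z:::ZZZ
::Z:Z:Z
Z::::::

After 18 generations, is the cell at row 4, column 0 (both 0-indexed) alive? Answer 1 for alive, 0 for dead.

1

t=0: :ZZ::::
::Z::::
:Z:ZZ:Z
Z:::ZZZ
::Z:Z:Z
Z::::::
t=1: :ZZ::::
Z::::::
:ZZZZ:Z
:ZZ::::
:Z:ZZ::
Z:ZZ:::
t=2: Z:ZZ:::
Z::::::
:::Z:::
:::::Z:
Z:::Z::
Z:::Z::
t=3: Z::Z::Z
:ZZZ:::
:::::::
::::Z::
::::ZZZ
Z:::Z:Z
t=4: :::ZZZZ
ZZZZ:::
::ZZ:::
::::Z::
Z::ZZ:Z
:::ZZ::
t=5: ZZ:::ZZ
ZZ:::ZZ
::::Z::
::Z:ZZ:
:::::::
Z:Z::::
t=6: ::Z::Z:
:Z::Z::
ZZ:ZZ::
:::ZZZ:
:Z:Z:::
Z::::::
t=7: :Z:::::
ZZ::ZZ:
ZZ:::::
ZZ:::Z:
::ZZ:::
:ZZ::::
t=8: :::::::
::Z:::Z
::Z:ZZ:
Z:::::Z
Z::Z:::
:Z:Z:::
t=9: ::Z::::
:::Z:Z:
ZZ:Z:Z:
ZZ:ZZZZ
ZZZ:::Z
::Z::::
t=10: ::ZZ:::
:Z:Z::Z
:Z:Z:::
:::Z:::
::::Z::
Z:ZZ:::
t=11: Z:::Z::
ZZ:ZZ::
Z::ZZ::
::ZZZ::
::Z:Z::
:ZZ:Z::
t=12: Z:::ZZ:
ZZZ::ZZ
Z::::Z:
:ZZ::Z:
::::ZZ:
:ZZ:ZZ:
t=13: :::::::
:::::::
::::ZZ:
:Z:::Z:
::::::Z
:Z:::::
t=14: :::::::
:::::::
::::ZZ:
::::ZZZ
Z::::::
:::::::
t=15: :::::::
:::::::
::::Z:Z
::::Z:Z
:::::ZZ
:::::::
t=16: :::::::
:::::::
:::::::
Z:::Z:Z
:::::ZZ
:::::::
t=17: :::::::
:::::::
:::::::
Z:::::Z
Z::::ZZ
:::::::
t=18: :::::::
:::::::
:::::::
Z::::Z:
Z::::Z:
::::::Z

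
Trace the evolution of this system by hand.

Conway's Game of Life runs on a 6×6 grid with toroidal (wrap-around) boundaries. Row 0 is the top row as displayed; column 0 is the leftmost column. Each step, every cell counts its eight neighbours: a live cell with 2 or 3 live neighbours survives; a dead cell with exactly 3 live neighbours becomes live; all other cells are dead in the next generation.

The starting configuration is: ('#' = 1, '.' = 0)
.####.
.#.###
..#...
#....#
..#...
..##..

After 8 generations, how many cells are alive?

[0] .####.
.#.###
..#...
#....#
..#...
..##..
[1] ##...#
##...#
.###..
.#....
.###..
....#.
[2] .#..#.
....##
......
#.....
.###..
...###
[3] #.....
....##
.....#
.##...
####.#
##...#
[4] .#..#.
#...##
#...##
...###
...###
....#.
[5] #..##.
.#.#..
......
......
......
......
[6] ..###.
..###.
......
......
......
......
[7] ..#.#.
..#.#.
...#..
......
......
...#..
[8] ..#.#.
..#.#.
...#..
......
......
...#..

6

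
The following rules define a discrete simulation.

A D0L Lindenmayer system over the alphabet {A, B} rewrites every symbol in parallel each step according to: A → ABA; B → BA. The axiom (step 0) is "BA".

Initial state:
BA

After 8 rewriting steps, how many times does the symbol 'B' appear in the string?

1597

0) BA
1) BAABA
2) BAABAABABAABA
3) BAABAABABAABAABABAABABAABAABABAABA
4) BAABAABABAABAABABAABABAABAABABAABAABABAABABAABAABABAABABAABAABABAABAABABAABABAABAABABAABA
5) BAABAABABAABAABABAABABAABAABABAABAABABAABABAABAABABAABABAA…ABAABABAABABAABAABABAABABAABAABABAABAABABAABABAABAABABAABA  (len 233)
6) BAABAABABAABAABABAABABAABAABABAABAABABAABABAABAABABAABABAA…ABAABABAABABAABAABABAABABAABAABABAABAABABAABABAABAABABAABA  (len 610)
7) BAABAABABAABAABABAABABAABAABABAABAABABAABABAABAABABAABABAA…ABAABABAABABAABAABABAABABAABAABABAABAABABAABABAABAABABAABA  (len 1597)
8) BAABAABABAABAABABAABABAABAABABAABAABABAABABAABAABABAABABAA…ABAABABAABABAABAABABAABABAABAABABAABAABABAABABAABAABABAABA  (len 4181)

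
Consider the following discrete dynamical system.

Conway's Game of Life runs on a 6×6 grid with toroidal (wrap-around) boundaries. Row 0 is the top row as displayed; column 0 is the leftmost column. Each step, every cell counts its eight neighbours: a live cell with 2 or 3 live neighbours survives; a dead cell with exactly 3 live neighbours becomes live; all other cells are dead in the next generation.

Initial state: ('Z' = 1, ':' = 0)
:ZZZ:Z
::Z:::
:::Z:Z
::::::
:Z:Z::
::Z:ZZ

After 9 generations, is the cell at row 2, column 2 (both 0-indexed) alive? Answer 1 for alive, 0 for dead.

t=0: :ZZZ:Z
::Z:::
:::Z:Z
::::::
:Z:Z::
::Z:ZZ
t=1: ZZ:::Z
ZZ::::
::::::
::Z:Z:
::ZZZ:
:::::Z
t=2: :Z:::Z
:Z:::Z
:Z::::
::Z:Z:
::Z:ZZ
:ZZZ:Z
t=3: :Z:::Z
:ZZ:::
ZZZ:::
:ZZ:ZZ
Z::::Z
:Z:Z:Z
t=4: :Z::Z:
::::::
:::::Z
::ZZZ:
:::Z::
:ZZ::Z
t=5: ZZZ:::
::::::
:::ZZ:
::ZZZ:
:Z::::
ZZZZZ:
t=6: Z::::Z
:ZZZ::
::Z:Z:
::Z:Z:
Z::::Z
:::Z:Z
t=7: ZZ:Z:Z
ZZZZZZ
::::Z:
:Z::Z:
Z::Z:Z
::::::
t=8: :::Z::
::::::
::::::
Z::ZZ:
Z:::ZZ
:ZZ:::
t=9: ::Z:::
::::::
::::::
Z::ZZ:
Z:Z:Z:
ZZZZZZ

0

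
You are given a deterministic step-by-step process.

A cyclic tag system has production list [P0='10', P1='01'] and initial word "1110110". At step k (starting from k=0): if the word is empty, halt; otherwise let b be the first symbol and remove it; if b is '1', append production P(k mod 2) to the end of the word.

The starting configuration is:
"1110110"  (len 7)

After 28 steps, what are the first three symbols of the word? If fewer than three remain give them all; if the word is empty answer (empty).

001

k=0  "1110110"  (len 7)
k=1  "11011010"  (len 8)
k=2  "101101001"  (len 9)
k=3  "0110100110"  (len 10)
k=4  "110100110"  (len 9)
k=5  "1010011010"  (len 10)
k=6  "01001101001"  (len 11)
k=7  "1001101001"  (len 10)
k=8  "00110100101"  (len 11)
k=9  "0110100101"  (len 10)
k=10  "110100101"  (len 9)
k=11  "1010010110"  (len 10)
k=12  "01001011001"  (len 11)
k=13  "1001011001"  (len 10)
k=14  "00101100101"  (len 11)
k=15  "0101100101"  (len 10)
k=16  "101100101"  (len 9)
k=17  "0110010110"  (len 10)
k=18  "110010110"  (len 9)
k=19  "1001011010"  (len 10)
k=20  "00101101001"  (len 11)
k=21  "0101101001"  (len 10)
k=22  "101101001"  (len 9)
k=23  "0110100110"  (len 10)
k=24  "110100110"  (len 9)
k=25  "1010011010"  (len 10)
k=26  "01001101001"  (len 11)
k=27  "1001101001"  (len 10)
k=28  "00110100101"  (len 11)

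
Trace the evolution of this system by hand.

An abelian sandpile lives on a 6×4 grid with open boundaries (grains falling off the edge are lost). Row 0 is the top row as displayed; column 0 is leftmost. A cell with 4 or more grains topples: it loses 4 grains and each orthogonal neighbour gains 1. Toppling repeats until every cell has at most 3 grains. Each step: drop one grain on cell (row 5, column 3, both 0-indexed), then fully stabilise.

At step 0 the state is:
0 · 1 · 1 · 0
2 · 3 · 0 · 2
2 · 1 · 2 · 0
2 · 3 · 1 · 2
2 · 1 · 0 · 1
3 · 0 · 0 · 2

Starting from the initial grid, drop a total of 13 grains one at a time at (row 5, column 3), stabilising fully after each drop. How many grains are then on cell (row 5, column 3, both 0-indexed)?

1

[0] 0 · 1 · 1 · 0
2 · 3 · 0 · 2
2 · 1 · 2 · 0
2 · 3 · 1 · 2
2 · 1 · 0 · 1
3 · 0 · 0 · 2
[1] 0 · 1 · 1 · 0
2 · 3 · 0 · 2
2 · 1 · 2 · 0
2 · 3 · 1 · 2
2 · 1 · 0 · 1
3 · 0 · 0 · 3
[2] 0 · 1 · 1 · 0
2 · 3 · 0 · 2
2 · 1 · 2 · 0
2 · 3 · 1 · 2
2 · 1 · 0 · 2
3 · 0 · 1 · 0
[3] 0 · 1 · 1 · 0
2 · 3 · 0 · 2
2 · 1 · 2 · 0
2 · 3 · 1 · 2
2 · 1 · 0 · 2
3 · 0 · 1 · 1
[4] 0 · 1 · 1 · 0
2 · 3 · 0 · 2
2 · 1 · 2 · 0
2 · 3 · 1 · 2
2 · 1 · 0 · 2
3 · 0 · 1 · 2
[5] 0 · 1 · 1 · 0
2 · 3 · 0 · 2
2 · 1 · 2 · 0
2 · 3 · 1 · 2
2 · 1 · 0 · 2
3 · 0 · 1 · 3
[6] 0 · 1 · 1 · 0
2 · 3 · 0 · 2
2 · 1 · 2 · 0
2 · 3 · 1 · 2
2 · 1 · 0 · 3
3 · 0 · 2 · 0
[7] 0 · 1 · 1 · 0
2 · 3 · 0 · 2
2 · 1 · 2 · 0
2 · 3 · 1 · 2
2 · 1 · 0 · 3
3 · 0 · 2 · 1
[8] 0 · 1 · 1 · 0
2 · 3 · 0 · 2
2 · 1 · 2 · 0
2 · 3 · 1 · 2
2 · 1 · 0 · 3
3 · 0 · 2 · 2
[9] 0 · 1 · 1 · 0
2 · 3 · 0 · 2
2 · 1 · 2 · 0
2 · 3 · 1 · 2
2 · 1 · 0 · 3
3 · 0 · 2 · 3
[10] 0 · 1 · 1 · 0
2 · 3 · 0 · 2
2 · 1 · 2 · 0
2 · 3 · 1 · 3
2 · 1 · 1 · 0
3 · 0 · 3 · 1
[11] 0 · 1 · 1 · 0
2 · 3 · 0 · 2
2 · 1 · 2 · 0
2 · 3 · 1 · 3
2 · 1 · 1 · 0
3 · 0 · 3 · 2
[12] 0 · 1 · 1 · 0
2 · 3 · 0 · 2
2 · 1 · 2 · 0
2 · 3 · 1 · 3
2 · 1 · 1 · 0
3 · 0 · 3 · 3
[13] 0 · 1 · 1 · 0
2 · 3 · 0 · 2
2 · 1 · 2 · 0
2 · 3 · 1 · 3
2 · 1 · 2 · 1
3 · 1 · 0 · 1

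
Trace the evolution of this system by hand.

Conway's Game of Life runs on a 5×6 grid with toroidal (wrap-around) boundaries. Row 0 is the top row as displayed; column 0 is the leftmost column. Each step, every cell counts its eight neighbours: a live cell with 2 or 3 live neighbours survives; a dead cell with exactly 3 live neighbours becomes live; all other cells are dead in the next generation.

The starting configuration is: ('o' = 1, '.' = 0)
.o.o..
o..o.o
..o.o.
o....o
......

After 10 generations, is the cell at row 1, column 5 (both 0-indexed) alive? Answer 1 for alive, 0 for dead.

1

k=0  .o.o..
o..o.o
..o.o.
o....o
......
k=1  o.o.o.
oo.o.o
.o.oo.
.....o
o.....
k=2  ..ooo.
......
.o.o..
o...oo
oo....
k=3  .ooo..
....o.
o...oo
..o.oo
ooo...
k=4  o..o..
ooo.o.
o.....
..o.o.
o...oo
k=5  ..oo..
o.oo..
o.o...
oo.oo.
oo..o.
k=6  o...oo
......
o...o.
...oo.
o...o.
k=7  o...o.
o...o.
...ooo
...oo.
o.....
k=8  oo....
o.....
......
...o..
...oo.
k=9  oo...o
oo....
......
...oo.
..ooo.
k=10  ...ooo
.o...o
......
..o.o.
ooo...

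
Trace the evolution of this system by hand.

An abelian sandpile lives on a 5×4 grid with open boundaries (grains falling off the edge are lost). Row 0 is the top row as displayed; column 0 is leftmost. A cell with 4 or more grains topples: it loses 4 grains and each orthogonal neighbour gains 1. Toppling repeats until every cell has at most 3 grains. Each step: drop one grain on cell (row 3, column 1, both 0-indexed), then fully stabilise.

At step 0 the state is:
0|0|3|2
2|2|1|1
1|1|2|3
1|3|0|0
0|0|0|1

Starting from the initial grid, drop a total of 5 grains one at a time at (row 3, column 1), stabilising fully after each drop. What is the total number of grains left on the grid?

[0] 0|0|3|2
2|2|1|1
1|1|2|3
1|3|0|0
0|0|0|1
[1] 0|0|3|2
2|2|1|1
1|2|2|3
2|0|1|0
0|1|0|1
[2] 0|0|3|2
2|2|1|1
1|2|2|3
2|1|1|0
0|1|0|1
[3] 0|0|3|2
2|2|1|1
1|2|2|3
2|2|1|0
0|1|0|1
[4] 0|0|3|2
2|2|1|1
1|2|2|3
2|3|1|0
0|1|0|1
[5] 0|0|3|2
2|2|1|1
1|3|2|3
3|0|2|0
0|2|0|1

28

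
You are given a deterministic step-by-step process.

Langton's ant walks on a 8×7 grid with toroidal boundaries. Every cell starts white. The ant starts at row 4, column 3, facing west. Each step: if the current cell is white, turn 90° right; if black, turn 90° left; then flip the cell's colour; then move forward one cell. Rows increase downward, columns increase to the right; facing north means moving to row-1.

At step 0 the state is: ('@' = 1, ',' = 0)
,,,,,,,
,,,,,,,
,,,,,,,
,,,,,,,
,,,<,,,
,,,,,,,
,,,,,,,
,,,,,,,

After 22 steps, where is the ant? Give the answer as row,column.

gen 0: ,,,,,,,
,,,,,,,
,,,,,,,
,,,,,,,
,,,<,,,
,,,,,,,
,,,,,,,
,,,,,,,
gen 1: ,,,,,,,
,,,,,,,
,,,,,,,
,,,^,,,
,,,@,,,
,,,,,,,
,,,,,,,
,,,,,,,
gen 2: ,,,,,,,
,,,,,,,
,,,,,,,
,,,@>,,
,,,@,,,
,,,,,,,
,,,,,,,
,,,,,,,
gen 3: ,,,,,,,
,,,,,,,
,,,,,,,
,,,@@,,
,,,@v,,
,,,,,,,
,,,,,,,
,,,,,,,
gen 4: ,,,,,,,
,,,,,,,
,,,,,,,
,,,@@,,
,,,<@,,
,,,,,,,
,,,,,,,
,,,,,,,
gen 5: ,,,,,,,
,,,,,,,
,,,,,,,
,,,@@,,
,,,,@,,
,,,v,,,
,,,,,,,
,,,,,,,
gen 6: ,,,,,,,
,,,,,,,
,,,,,,,
,,,@@,,
,,,,@,,
,,<@,,,
,,,,,,,
,,,,,,,
gen 7: ,,,,,,,
,,,,,,,
,,,,,,,
,,,@@,,
,,^,@,,
,,@@,,,
,,,,,,,
,,,,,,,
gen 8: ,,,,,,,
,,,,,,,
,,,,,,,
,,,@@,,
,,@>@,,
,,@@,,,
,,,,,,,
,,,,,,,
gen 9: ,,,,,,,
,,,,,,,
,,,,,,,
,,,@@,,
,,@@@,,
,,@v,,,
,,,,,,,
,,,,,,,
gen 10: ,,,,,,,
,,,,,,,
,,,,,,,
,,,@@,,
,,@@@,,
,,@,>,,
,,,,,,,
,,,,,,,
gen 11: ,,,,,,,
,,,,,,,
,,,,,,,
,,,@@,,
,,@@@,,
,,@,@,,
,,,,v,,
,,,,,,,
gen 12: ,,,,,,,
,,,,,,,
,,,,,,,
,,,@@,,
,,@@@,,
,,@,@,,
,,,<@,,
,,,,,,,
gen 13: ,,,,,,,
,,,,,,,
,,,,,,,
,,,@@,,
,,@@@,,
,,@^@,,
,,,@@,,
,,,,,,,
gen 14: ,,,,,,,
,,,,,,,
,,,,,,,
,,,@@,,
,,@@@,,
,,@@>,,
,,,@@,,
,,,,,,,
gen 15: ,,,,,,,
,,,,,,,
,,,,,,,
,,,@@,,
,,@@^,,
,,@@,,,
,,,@@,,
,,,,,,,
gen 16: ,,,,,,,
,,,,,,,
,,,,,,,
,,,@@,,
,,@<,,,
,,@@,,,
,,,@@,,
,,,,,,,
gen 17: ,,,,,,,
,,,,,,,
,,,,,,,
,,,@@,,
,,@,,,,
,,@v,,,
,,,@@,,
,,,,,,,
gen 18: ,,,,,,,
,,,,,,,
,,,,,,,
,,,@@,,
,,@,,,,
,,@,>,,
,,,@@,,
,,,,,,,
gen 19: ,,,,,,,
,,,,,,,
,,,,,,,
,,,@@,,
,,@,,,,
,,@,@,,
,,,@v,,
,,,,,,,
gen 20: ,,,,,,,
,,,,,,,
,,,,,,,
,,,@@,,
,,@,,,,
,,@,@,,
,,,@,>,
,,,,,,,
gen 21: ,,,,,,,
,,,,,,,
,,,,,,,
,,,@@,,
,,@,,,,
,,@,@,,
,,,@,@,
,,,,,v,
gen 22: ,,,,,,,
,,,,,,,
,,,,,,,
,,,@@,,
,,@,,,,
,,@,@,,
,,,@,@,
,,,,<@,

7,4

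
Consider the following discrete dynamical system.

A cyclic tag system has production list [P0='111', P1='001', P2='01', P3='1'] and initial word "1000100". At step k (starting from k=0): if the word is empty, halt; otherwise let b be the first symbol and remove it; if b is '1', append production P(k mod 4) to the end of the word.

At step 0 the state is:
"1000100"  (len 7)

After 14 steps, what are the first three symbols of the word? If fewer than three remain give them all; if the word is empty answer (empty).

t=0: "1000100"  (len 7)
t=1: "000100111"  (len 9)
t=2: "00100111"  (len 8)
t=3: "0100111"  (len 7)
t=4: "100111"  (len 6)
t=5: "00111111"  (len 8)
t=6: "0111111"  (len 7)
t=7: "111111"  (len 6)
t=8: "111111"  (len 6)
t=9: "11111111"  (len 8)
t=10: "1111111001"  (len 10)
t=11: "11111100101"  (len 11)
t=12: "11111001011"  (len 11)
t=13: "1111001011111"  (len 13)
t=14: "111001011111001"  (len 15)

111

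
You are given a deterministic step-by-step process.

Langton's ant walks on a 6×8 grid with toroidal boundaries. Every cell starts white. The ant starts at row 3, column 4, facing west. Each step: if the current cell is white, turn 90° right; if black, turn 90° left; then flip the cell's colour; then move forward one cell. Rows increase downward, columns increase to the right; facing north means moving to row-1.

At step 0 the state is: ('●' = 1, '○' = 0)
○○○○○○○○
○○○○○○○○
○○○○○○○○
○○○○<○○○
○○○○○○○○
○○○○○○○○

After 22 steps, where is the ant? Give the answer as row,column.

0,5

[0] ○○○○○○○○
○○○○○○○○
○○○○○○○○
○○○○<○○○
○○○○○○○○
○○○○○○○○
[1] ○○○○○○○○
○○○○○○○○
○○○○^○○○
○○○○●○○○
○○○○○○○○
○○○○○○○○
[2] ○○○○○○○○
○○○○○○○○
○○○○●>○○
○○○○●○○○
○○○○○○○○
○○○○○○○○
[3] ○○○○○○○○
○○○○○○○○
○○○○●●○○
○○○○●v○○
○○○○○○○○
○○○○○○○○
[4] ○○○○○○○○
○○○○○○○○
○○○○●●○○
○○○○<●○○
○○○○○○○○
○○○○○○○○
[5] ○○○○○○○○
○○○○○○○○
○○○○●●○○
○○○○○●○○
○○○○v○○○
○○○○○○○○
[6] ○○○○○○○○
○○○○○○○○
○○○○●●○○
○○○○○●○○
○○○<●○○○
○○○○○○○○
[7] ○○○○○○○○
○○○○○○○○
○○○○●●○○
○○○^○●○○
○○○●●○○○
○○○○○○○○
[8] ○○○○○○○○
○○○○○○○○
○○○○●●○○
○○○●>●○○
○○○●●○○○
○○○○○○○○
[9] ○○○○○○○○
○○○○○○○○
○○○○●●○○
○○○●●●○○
○○○●v○○○
○○○○○○○○
[10] ○○○○○○○○
○○○○○○○○
○○○○●●○○
○○○●●●○○
○○○●○>○○
○○○○○○○○
[11] ○○○○○○○○
○○○○○○○○
○○○○●●○○
○○○●●●○○
○○○●○●○○
○○○○○v○○
[12] ○○○○○○○○
○○○○○○○○
○○○○●●○○
○○○●●●○○
○○○●○●○○
○○○○<●○○
[13] ○○○○○○○○
○○○○○○○○
○○○○●●○○
○○○●●●○○
○○○●^●○○
○○○○●●○○
[14] ○○○○○○○○
○○○○○○○○
○○○○●●○○
○○○●●●○○
○○○●●>○○
○○○○●●○○
[15] ○○○○○○○○
○○○○○○○○
○○○○●●○○
○○○●●^○○
○○○●●○○○
○○○○●●○○
[16] ○○○○○○○○
○○○○○○○○
○○○○●●○○
○○○●<○○○
○○○●●○○○
○○○○●●○○
[17] ○○○○○○○○
○○○○○○○○
○○○○●●○○
○○○●○○○○
○○○●v○○○
○○○○●●○○
[18] ○○○○○○○○
○○○○○○○○
○○○○●●○○
○○○●○○○○
○○○●○>○○
○○○○●●○○
[19] ○○○○○○○○
○○○○○○○○
○○○○●●○○
○○○●○○○○
○○○●○●○○
○○○○●v○○
[20] ○○○○○○○○
○○○○○○○○
○○○○●●○○
○○○●○○○○
○○○●○●○○
○○○○●○>○
[21] ○○○○○○v○
○○○○○○○○
○○○○●●○○
○○○●○○○○
○○○●○●○○
○○○○●○●○
[22] ○○○○○<●○
○○○○○○○○
○○○○●●○○
○○○●○○○○
○○○●○●○○
○○○○●○●○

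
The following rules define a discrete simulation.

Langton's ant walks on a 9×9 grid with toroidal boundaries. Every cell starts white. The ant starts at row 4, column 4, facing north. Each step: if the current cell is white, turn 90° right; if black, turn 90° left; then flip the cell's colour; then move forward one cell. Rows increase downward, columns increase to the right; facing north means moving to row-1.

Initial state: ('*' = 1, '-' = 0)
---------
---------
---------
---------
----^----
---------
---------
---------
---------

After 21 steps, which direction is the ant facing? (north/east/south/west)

west

t=0: ---------
---------
---------
---------
----^----
---------
---------
---------
---------
t=1: ---------
---------
---------
---------
----*>---
---------
---------
---------
---------
t=2: ---------
---------
---------
---------
----**---
-----v---
---------
---------
---------
t=3: ---------
---------
---------
---------
----**---
----<*---
---------
---------
---------
t=4: ---------
---------
---------
---------
----^*---
----**---
---------
---------
---------
t=5: ---------
---------
---------
---------
---<-*---
----**---
---------
---------
---------
t=6: ---------
---------
---------
---^-----
---*-*---
----**---
---------
---------
---------
t=7: ---------
---------
---------
---*>----
---*-*---
----**---
---------
---------
---------
t=8: ---------
---------
---------
---**----
---*v*---
----**---
---------
---------
---------
t=9: ---------
---------
---------
---**----
---<**---
----**---
---------
---------
---------
t=10: ---------
---------
---------
---**----
----**---
---v**---
---------
---------
---------
t=11: ---------
---------
---------
---**----
----**---
--<***---
---------
---------
---------
t=12: ---------
---------
---------
---**----
--^-**---
--****---
---------
---------
---------
t=13: ---------
---------
---------
---**----
--*>**---
--****---
---------
---------
---------
t=14: ---------
---------
---------
---**----
--****---
--*v**---
---------
---------
---------
t=15: ---------
---------
---------
---**----
--****---
--*->*---
---------
---------
---------
t=16: ---------
---------
---------
---**----
--**^*---
--*--*---
---------
---------
---------
t=17: ---------
---------
---------
---**----
--*<-*---
--*--*---
---------
---------
---------
t=18: ---------
---------
---------
---**----
--*--*---
--*v-*---
---------
---------
---------
t=19: ---------
---------
---------
---**----
--*--*---
--<*-*---
---------
---------
---------
t=20: ---------
---------
---------
---**----
--*--*---
---*-*---
--v------
---------
---------
t=21: ---------
---------
---------
---**----
--*--*---
---*-*---
-<*------
---------
---------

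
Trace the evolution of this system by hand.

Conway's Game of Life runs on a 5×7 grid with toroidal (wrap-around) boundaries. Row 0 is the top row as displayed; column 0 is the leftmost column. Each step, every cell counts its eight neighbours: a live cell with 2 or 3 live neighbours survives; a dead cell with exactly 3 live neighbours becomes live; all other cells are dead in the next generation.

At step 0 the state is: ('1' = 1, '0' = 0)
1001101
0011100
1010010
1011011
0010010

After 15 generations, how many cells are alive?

30

k=0  1001101
0011100
1010010
1011011
0010010
k=1  0100001
1010000
1000010
1011010
0010000
k=2  1110000
1000000
1011100
0011100
1011001
k=3  0011000
1000001
0010100
1000011
1000101
k=4  0101010
0110000
0100000
1101100
1101100
k=5  0001000
1100000
0001000
0001100
0000011
k=6  1000001
0010000
0011100
0001110
0001010
k=7  0000001
0110000
0010010
0000010
0001010
k=8  0010000
0110000
0110000
0000011
0000111
k=9  0111010
0001000
1110000
1000101
0000101
k=10  0011010
1001100
1111001
0001001
0110101
k=11  1000011
1000010
0100011
0000101
1100101
k=12  0000100
0100100
0000100
0100100
0100100
k=13  0001110
0001110
0001110
0001110
0001110
k=14  0010001
0010001
0010001
0010001
0010001
k=15  1111011
1111011
1111011
1111011
1111011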